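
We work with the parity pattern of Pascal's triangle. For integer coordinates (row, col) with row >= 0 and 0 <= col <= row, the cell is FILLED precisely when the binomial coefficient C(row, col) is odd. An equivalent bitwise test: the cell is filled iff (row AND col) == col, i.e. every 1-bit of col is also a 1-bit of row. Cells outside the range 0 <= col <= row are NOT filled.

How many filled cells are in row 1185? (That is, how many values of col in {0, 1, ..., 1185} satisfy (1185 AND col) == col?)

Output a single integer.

1185 in binary = 10010100001
popcount(1185) = number of 1-bits in 10010100001 = 4
A col c satisfies (1185 AND c) == c iff every set bit of c is also set in 1185; each of the 4 set bits of 1185 can independently be on or off in c.
count = 2^4 = 16

Answer: 16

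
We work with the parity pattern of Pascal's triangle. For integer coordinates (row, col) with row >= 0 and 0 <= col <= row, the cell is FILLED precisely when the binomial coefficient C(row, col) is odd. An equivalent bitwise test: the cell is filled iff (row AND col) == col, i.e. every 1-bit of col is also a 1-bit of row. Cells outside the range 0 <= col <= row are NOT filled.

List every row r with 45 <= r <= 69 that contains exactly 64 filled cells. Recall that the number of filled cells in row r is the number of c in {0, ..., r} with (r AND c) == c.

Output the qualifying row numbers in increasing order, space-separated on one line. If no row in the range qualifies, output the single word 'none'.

Answer: 63

Derivation:
Row r has 2^popcount(r) filled cells, so we need popcount(r) = log2(64) = 6.
Scan r = 45..69 and keep those with exactly 6 one-bits:
r=45=101101 popcount=4 -> skip
r=46=101110 popcount=4 -> skip
r=47=101111 popcount=5 -> skip
r=48=110000 popcount=2 -> skip
r=49=110001 popcount=3 -> skip
r=50=110010 popcount=3 -> skip
r=51=110011 popcount=4 -> skip
r=52=110100 popcount=3 -> skip
r=53=110101 popcount=4 -> skip
r=54=110110 popcount=4 -> skip
r=55=110111 popcount=5 -> skip
r=56=111000 popcount=3 -> skip
r=57=111001 popcount=4 -> skip
r=58=111010 popcount=4 -> skip
r=59=111011 popcount=5 -> skip
r=60=111100 popcount=4 -> skip
r=61=111101 popcount=5 -> skip
r=62=111110 popcount=5 -> skip
r=63=111111 popcount=6 -> KEEP
r=64=1000000 popcount=1 -> skip
r=65=1000001 popcount=2 -> skip
r=66=1000010 popcount=2 -> skip
r=67=1000011 popcount=3 -> skip
r=68=1000100 popcount=2 -> skip
r=69=1000101 popcount=3 -> skip
Kept rows: 63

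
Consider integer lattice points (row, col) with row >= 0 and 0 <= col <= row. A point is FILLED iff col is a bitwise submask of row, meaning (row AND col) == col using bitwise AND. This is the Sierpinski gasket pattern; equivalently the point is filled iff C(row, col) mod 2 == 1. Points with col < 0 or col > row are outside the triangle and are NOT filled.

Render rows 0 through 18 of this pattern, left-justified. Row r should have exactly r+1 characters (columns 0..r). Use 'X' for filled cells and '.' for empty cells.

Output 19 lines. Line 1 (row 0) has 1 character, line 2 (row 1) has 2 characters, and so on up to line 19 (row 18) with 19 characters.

Answer: X
XX
X.X
XXXX
X...X
XX..XX
X.X.X.X
XXXXXXXX
X.......X
XX......XX
X.X.....X.X
XXXX....XXXX
X...X...X...X
XX..XX..XX..XX
X.X.X.X.X.X.X.X
XXXXXXXXXXXXXXXX
X...............X
XX..............XX
X.X.............X.X

Derivation:
r0=0: X
r1=1: XX
r2=10: X.X
r3=11: XXXX
r4=100: X...X
r5=101: XX..XX
r6=110: X.X.X.X
r7=111: XXXXXXXX
r8=1000: X.......X
r9=1001: XX......XX
r10=1010: X.X.....X.X
r11=1011: XXXX....XXXX
r12=1100: X...X...X...X
r13=1101: XX..XX..XX..XX
r14=1110: X.X.X.X.X.X.X.X
r15=1111: XXXXXXXXXXXXXXXX
r16=10000: X...............X
r17=10001: XX..............XX
r18=10010: X.X.............X.X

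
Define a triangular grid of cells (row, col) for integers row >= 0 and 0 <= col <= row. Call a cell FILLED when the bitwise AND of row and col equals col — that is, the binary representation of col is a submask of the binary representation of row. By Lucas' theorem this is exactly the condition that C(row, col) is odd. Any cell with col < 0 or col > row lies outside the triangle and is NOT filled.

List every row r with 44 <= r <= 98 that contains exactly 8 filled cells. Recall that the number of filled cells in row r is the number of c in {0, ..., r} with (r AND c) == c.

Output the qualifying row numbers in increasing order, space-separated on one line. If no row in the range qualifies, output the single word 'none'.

Answer: 44 49 50 52 56 67 69 70 73 74 76 81 82 84 88 97 98

Derivation:
Row r has 2^popcount(r) filled cells, so we need popcount(r) = log2(8) = 3.
Scan r = 44..98 and keep those with exactly 3 one-bits:
r=44=101100 popcount=3 -> KEEP
r=45=101101 popcount=4 -> skip
r=46=101110 popcount=4 -> skip
r=47=101111 popcount=5 -> skip
r=48=110000 popcount=2 -> skip
r=49=110001 popcount=3 -> KEEP
r=50=110010 popcount=3 -> KEEP
r=51=110011 popcount=4 -> skip
r=52=110100 popcount=3 -> KEEP
r=53=110101 popcount=4 -> skip
r=54=110110 popcount=4 -> skip
r=55=110111 popcount=5 -> skip
r=56=111000 popcount=3 -> KEEP
r=57=111001 popcount=4 -> skip
r=58=111010 popcount=4 -> skip
r=59=111011 popcount=5 -> skip
r=60=111100 popcount=4 -> skip
r=61=111101 popcount=5 -> skip
r=62=111110 popcount=5 -> skip
r=63=111111 popcount=6 -> skip
r=64=1000000 popcount=1 -> skip
r=65=1000001 popcount=2 -> skip
r=66=1000010 popcount=2 -> skip
r=67=1000011 popcount=3 -> KEEP
r=68=1000100 popcount=2 -> skip
r=69=1000101 popcount=3 -> KEEP
r=70=1000110 popcount=3 -> KEEP
r=71=1000111 popcount=4 -> skip
r=72=1001000 popcount=2 -> skip
r=73=1001001 popcount=3 -> KEEP
r=74=1001010 popcount=3 -> KEEP
r=75=1001011 popcount=4 -> skip
r=76=1001100 popcount=3 -> KEEP
r=77=1001101 popcount=4 -> skip
r=78=1001110 popcount=4 -> skip
r=79=1001111 popcount=5 -> skip
r=80=1010000 popcount=2 -> skip
r=81=1010001 popcount=3 -> KEEP
r=82=1010010 popcount=3 -> KEEP
r=83=1010011 popcount=4 -> skip
r=84=1010100 popcount=3 -> KEEP
r=85=1010101 popcount=4 -> skip
r=86=1010110 popcount=4 -> skip
r=87=1010111 popcount=5 -> skip
r=88=1011000 popcount=3 -> KEEP
r=89=1011001 popcount=4 -> skip
r=90=1011010 popcount=4 -> skip
r=91=1011011 popcount=5 -> skip
r=92=1011100 popcount=4 -> skip
r=93=1011101 popcount=5 -> skip
r=94=1011110 popcount=5 -> skip
r=95=1011111 popcount=6 -> skip
r=96=1100000 popcount=2 -> skip
r=97=1100001 popcount=3 -> KEEP
r=98=1100010 popcount=3 -> KEEP
Kept rows: 44 49 50 52 56 67 69 70 73 74 76 81 82 84 88 97 98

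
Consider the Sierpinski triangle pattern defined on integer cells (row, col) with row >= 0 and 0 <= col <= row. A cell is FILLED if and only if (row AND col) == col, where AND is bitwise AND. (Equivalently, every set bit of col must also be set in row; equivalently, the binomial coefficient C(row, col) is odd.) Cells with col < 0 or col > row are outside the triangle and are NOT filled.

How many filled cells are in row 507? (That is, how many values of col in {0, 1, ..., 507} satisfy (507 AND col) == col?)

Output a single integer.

Answer: 256

Derivation:
507 in binary = 111111011
popcount(507) = number of 1-bits in 111111011 = 8
A col c satisfies (507 AND c) == c iff every set bit of c is also set in 507; each of the 8 set bits of 507 can independently be on or off in c.
count = 2^8 = 256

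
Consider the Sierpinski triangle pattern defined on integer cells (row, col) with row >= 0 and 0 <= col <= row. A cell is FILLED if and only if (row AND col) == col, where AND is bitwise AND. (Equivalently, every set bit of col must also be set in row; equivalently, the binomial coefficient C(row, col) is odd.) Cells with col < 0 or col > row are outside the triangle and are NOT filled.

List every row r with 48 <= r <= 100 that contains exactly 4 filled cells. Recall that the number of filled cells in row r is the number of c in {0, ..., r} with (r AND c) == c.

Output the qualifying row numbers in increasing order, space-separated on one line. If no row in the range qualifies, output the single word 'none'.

Answer: 48 65 66 68 72 80 96

Derivation:
Row r has 2^popcount(r) filled cells, so we need popcount(r) = log2(4) = 2.
Scan r = 48..100 and keep those with exactly 2 one-bits:
r=48=110000 popcount=2 -> KEEP
r=49=110001 popcount=3 -> skip
r=50=110010 popcount=3 -> skip
r=51=110011 popcount=4 -> skip
r=52=110100 popcount=3 -> skip
r=53=110101 popcount=4 -> skip
r=54=110110 popcount=4 -> skip
r=55=110111 popcount=5 -> skip
r=56=111000 popcount=3 -> skip
r=57=111001 popcount=4 -> skip
r=58=111010 popcount=4 -> skip
r=59=111011 popcount=5 -> skip
r=60=111100 popcount=4 -> skip
r=61=111101 popcount=5 -> skip
r=62=111110 popcount=5 -> skip
r=63=111111 popcount=6 -> skip
r=64=1000000 popcount=1 -> skip
r=65=1000001 popcount=2 -> KEEP
r=66=1000010 popcount=2 -> KEEP
r=67=1000011 popcount=3 -> skip
r=68=1000100 popcount=2 -> KEEP
r=69=1000101 popcount=3 -> skip
r=70=1000110 popcount=3 -> skip
r=71=1000111 popcount=4 -> skip
r=72=1001000 popcount=2 -> KEEP
r=73=1001001 popcount=3 -> skip
r=74=1001010 popcount=3 -> skip
r=75=1001011 popcount=4 -> skip
r=76=1001100 popcount=3 -> skip
r=77=1001101 popcount=4 -> skip
r=78=1001110 popcount=4 -> skip
r=79=1001111 popcount=5 -> skip
r=80=1010000 popcount=2 -> KEEP
r=81=1010001 popcount=3 -> skip
r=82=1010010 popcount=3 -> skip
r=83=1010011 popcount=4 -> skip
r=84=1010100 popcount=3 -> skip
r=85=1010101 popcount=4 -> skip
r=86=1010110 popcount=4 -> skip
r=87=1010111 popcount=5 -> skip
r=88=1011000 popcount=3 -> skip
r=89=1011001 popcount=4 -> skip
r=90=1011010 popcount=4 -> skip
r=91=1011011 popcount=5 -> skip
r=92=1011100 popcount=4 -> skip
r=93=1011101 popcount=5 -> skip
r=94=1011110 popcount=5 -> skip
r=95=1011111 popcount=6 -> skip
r=96=1100000 popcount=2 -> KEEP
r=97=1100001 popcount=3 -> skip
r=98=1100010 popcount=3 -> skip
r=99=1100011 popcount=4 -> skip
r=100=1100100 popcount=3 -> skip
Kept rows: 48 65 66 68 72 80 96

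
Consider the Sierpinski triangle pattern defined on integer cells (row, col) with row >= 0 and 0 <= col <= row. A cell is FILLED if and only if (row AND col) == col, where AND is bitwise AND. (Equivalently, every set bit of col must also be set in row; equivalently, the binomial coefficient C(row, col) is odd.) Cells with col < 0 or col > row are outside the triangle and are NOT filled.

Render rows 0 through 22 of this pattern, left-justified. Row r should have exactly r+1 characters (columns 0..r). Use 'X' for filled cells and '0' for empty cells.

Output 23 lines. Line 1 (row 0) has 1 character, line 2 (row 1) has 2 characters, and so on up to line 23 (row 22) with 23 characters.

Answer: X
XX
X0X
XXXX
X000X
XX00XX
X0X0X0X
XXXXXXXX
X0000000X
XX000000XX
X0X00000X0X
XXXX0000XXXX
X000X000X000X
XX00XX00XX00XX
X0X0X0X0X0X0X0X
XXXXXXXXXXXXXXXX
X000000000000000X
XX00000000000000XX
X0X0000000000000X0X
XXXX000000000000XXXX
X000X00000000000X000X
XX00XX0000000000XX00XX
X0X0X0X000000000X0X0X0X

Derivation:
r0=0: X
r1=1: XX
r2=10: X0X
r3=11: XXXX
r4=100: X000X
r5=101: XX00XX
r6=110: X0X0X0X
r7=111: XXXXXXXX
r8=1000: X0000000X
r9=1001: XX000000XX
r10=1010: X0X00000X0X
r11=1011: XXXX0000XXXX
r12=1100: X000X000X000X
r13=1101: XX00XX00XX00XX
r14=1110: X0X0X0X0X0X0X0X
r15=1111: XXXXXXXXXXXXXXXX
r16=10000: X000000000000000X
r17=10001: XX00000000000000XX
r18=10010: X0X0000000000000X0X
r19=10011: XXXX000000000000XXXX
r20=10100: X000X00000000000X000X
r21=10101: XX00XX0000000000XX00XX
r22=10110: X0X0X0X000000000X0X0X0X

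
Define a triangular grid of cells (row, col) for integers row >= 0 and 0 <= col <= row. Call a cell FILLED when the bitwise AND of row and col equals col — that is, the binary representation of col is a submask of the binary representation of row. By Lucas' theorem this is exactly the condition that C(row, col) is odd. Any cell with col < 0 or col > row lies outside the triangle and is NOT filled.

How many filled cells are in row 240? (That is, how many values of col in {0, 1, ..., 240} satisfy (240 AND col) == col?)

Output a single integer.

240 in binary = 11110000
popcount(240) = number of 1-bits in 11110000 = 4
A col c satisfies (240 AND c) == c iff every set bit of c is also set in 240; each of the 4 set bits of 240 can independently be on or off in c.
count = 2^4 = 16

Answer: 16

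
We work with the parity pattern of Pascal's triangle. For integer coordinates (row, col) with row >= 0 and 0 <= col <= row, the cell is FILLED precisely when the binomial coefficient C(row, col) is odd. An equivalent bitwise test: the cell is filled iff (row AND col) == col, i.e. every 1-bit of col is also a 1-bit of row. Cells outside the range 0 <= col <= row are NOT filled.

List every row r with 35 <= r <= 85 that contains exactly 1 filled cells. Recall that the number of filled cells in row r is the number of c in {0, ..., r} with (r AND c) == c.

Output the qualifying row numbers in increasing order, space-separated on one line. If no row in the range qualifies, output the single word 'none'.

Row r has 2^popcount(r) filled cells, so we need popcount(r) = log2(1) = 0.
Scan r = 35..85 and keep those with exactly 0 one-bits:
r=35=100011 popcount=3 -> skip
r=36=100100 popcount=2 -> skip
r=37=100101 popcount=3 -> skip
r=38=100110 popcount=3 -> skip
r=39=100111 popcount=4 -> skip
r=40=101000 popcount=2 -> skip
r=41=101001 popcount=3 -> skip
r=42=101010 popcount=3 -> skip
r=43=101011 popcount=4 -> skip
r=44=101100 popcount=3 -> skip
r=45=101101 popcount=4 -> skip
r=46=101110 popcount=4 -> skip
r=47=101111 popcount=5 -> skip
r=48=110000 popcount=2 -> skip
r=49=110001 popcount=3 -> skip
r=50=110010 popcount=3 -> skip
r=51=110011 popcount=4 -> skip
r=52=110100 popcount=3 -> skip
r=53=110101 popcount=4 -> skip
r=54=110110 popcount=4 -> skip
r=55=110111 popcount=5 -> skip
r=56=111000 popcount=3 -> skip
r=57=111001 popcount=4 -> skip
r=58=111010 popcount=4 -> skip
r=59=111011 popcount=5 -> skip
r=60=111100 popcount=4 -> skip
r=61=111101 popcount=5 -> skip
r=62=111110 popcount=5 -> skip
r=63=111111 popcount=6 -> skip
r=64=1000000 popcount=1 -> skip
r=65=1000001 popcount=2 -> skip
r=66=1000010 popcount=2 -> skip
r=67=1000011 popcount=3 -> skip
r=68=1000100 popcount=2 -> skip
r=69=1000101 popcount=3 -> skip
r=70=1000110 popcount=3 -> skip
r=71=1000111 popcount=4 -> skip
r=72=1001000 popcount=2 -> skip
r=73=1001001 popcount=3 -> skip
r=74=1001010 popcount=3 -> skip
r=75=1001011 popcount=4 -> skip
r=76=1001100 popcount=3 -> skip
r=77=1001101 popcount=4 -> skip
r=78=1001110 popcount=4 -> skip
r=79=1001111 popcount=5 -> skip
r=80=1010000 popcount=2 -> skip
r=81=1010001 popcount=3 -> skip
r=82=1010010 popcount=3 -> skip
r=83=1010011 popcount=4 -> skip
r=84=1010100 popcount=3 -> skip
r=85=1010101 popcount=4 -> skip
Kept rows: none

Answer: none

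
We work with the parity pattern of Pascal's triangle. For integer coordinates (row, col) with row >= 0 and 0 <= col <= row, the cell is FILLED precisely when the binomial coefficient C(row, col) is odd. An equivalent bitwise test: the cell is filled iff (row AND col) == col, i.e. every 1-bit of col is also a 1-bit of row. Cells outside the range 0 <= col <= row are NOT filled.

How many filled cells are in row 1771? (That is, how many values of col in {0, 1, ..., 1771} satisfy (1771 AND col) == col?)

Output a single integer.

Answer: 256

Derivation:
1771 in binary = 11011101011
popcount(1771) = number of 1-bits in 11011101011 = 8
A col c satisfies (1771 AND c) == c iff every set bit of c is also set in 1771; each of the 8 set bits of 1771 can independently be on or off in c.
count = 2^8 = 256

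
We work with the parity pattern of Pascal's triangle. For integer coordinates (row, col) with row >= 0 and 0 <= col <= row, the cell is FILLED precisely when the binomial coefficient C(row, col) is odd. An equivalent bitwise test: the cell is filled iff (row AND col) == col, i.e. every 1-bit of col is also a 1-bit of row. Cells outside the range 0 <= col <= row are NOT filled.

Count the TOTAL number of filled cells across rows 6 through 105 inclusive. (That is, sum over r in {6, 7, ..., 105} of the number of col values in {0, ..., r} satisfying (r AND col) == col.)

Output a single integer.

Answer: 1332

Derivation:
r6=110 pc2: +4 =4
r7=111 pc3: +8 =12
r8=1000 pc1: +2 =14
r9=1001 pc2: +4 =18
r10=1010 pc2: +4 =22
r11=1011 pc3: +8 =30
r12=1100 pc2: +4 =34
r13=1101 pc3: +8 =42
r14=1110 pc3: +8 =50
r15=1111 pc4: +16 =66
r16=10000 pc1: +2 =68
r17=10001 pc2: +4 =72
r18=10010 pc2: +4 =76
r19=10011 pc3: +8 =84
r20=10100 pc2: +4 =88
r21=10101 pc3: +8 =96
r22=10110 pc3: +8 =104
r23=10111 pc4: +16 =120
r24=11000 pc2: +4 =124
r25=11001 pc3: +8 =132
r26=11010 pc3: +8 =140
r27=11011 pc4: +16 =156
r28=11100 pc3: +8 =164
r29=11101 pc4: +16 =180
r30=11110 pc4: +16 =196
r31=11111 pc5: +32 =228
r32=100000 pc1: +2 =230
r33=100001 pc2: +4 =234
r34=100010 pc2: +4 =238
r35=100011 pc3: +8 =246
r36=100100 pc2: +4 =250
r37=100101 pc3: +8 =258
r38=100110 pc3: +8 =266
r39=100111 pc4: +16 =282
r40=101000 pc2: +4 =286
r41=101001 pc3: +8 =294
r42=101010 pc3: +8 =302
r43=101011 pc4: +16 =318
r44=101100 pc3: +8 =326
r45=101101 pc4: +16 =342
r46=101110 pc4: +16 =358
r47=101111 pc5: +32 =390
r48=110000 pc2: +4 =394
r49=110001 pc3: +8 =402
r50=110010 pc3: +8 =410
r51=110011 pc4: +16 =426
r52=110100 pc3: +8 =434
r53=110101 pc4: +16 =450
r54=110110 pc4: +16 =466
r55=110111 pc5: +32 =498
r56=111000 pc3: +8 =506
r57=111001 pc4: +16 =522
r58=111010 pc4: +16 =538
r59=111011 pc5: +32 =570
r60=111100 pc4: +16 =586
r61=111101 pc5: +32 =618
r62=111110 pc5: +32 =650
r63=111111 pc6: +64 =714
r64=1000000 pc1: +2 =716
r65=1000001 pc2: +4 =720
r66=1000010 pc2: +4 =724
r67=1000011 pc3: +8 =732
r68=1000100 pc2: +4 =736
r69=1000101 pc3: +8 =744
r70=1000110 pc3: +8 =752
r71=1000111 pc4: +16 =768
r72=1001000 pc2: +4 =772
r73=1001001 pc3: +8 =780
r74=1001010 pc3: +8 =788
r75=1001011 pc4: +16 =804
r76=1001100 pc3: +8 =812
r77=1001101 pc4: +16 =828
r78=1001110 pc4: +16 =844
r79=1001111 pc5: +32 =876
r80=1010000 pc2: +4 =880
r81=1010001 pc3: +8 =888
r82=1010010 pc3: +8 =896
r83=1010011 pc4: +16 =912
r84=1010100 pc3: +8 =920
r85=1010101 pc4: +16 =936
r86=1010110 pc4: +16 =952
r87=1010111 pc5: +32 =984
r88=1011000 pc3: +8 =992
r89=1011001 pc4: +16 =1008
r90=1011010 pc4: +16 =1024
r91=1011011 pc5: +32 =1056
r92=1011100 pc4: +16 =1072
r93=1011101 pc5: +32 =1104
r94=1011110 pc5: +32 =1136
r95=1011111 pc6: +64 =1200
r96=1100000 pc2: +4 =1204
r97=1100001 pc3: +8 =1212
r98=1100010 pc3: +8 =1220
r99=1100011 pc4: +16 =1236
r100=1100100 pc3: +8 =1244
r101=1100101 pc4: +16 =1260
r102=1100110 pc4: +16 =1276
r103=1100111 pc5: +32 =1308
r104=1101000 pc3: +8 =1316
r105=1101001 pc4: +16 =1332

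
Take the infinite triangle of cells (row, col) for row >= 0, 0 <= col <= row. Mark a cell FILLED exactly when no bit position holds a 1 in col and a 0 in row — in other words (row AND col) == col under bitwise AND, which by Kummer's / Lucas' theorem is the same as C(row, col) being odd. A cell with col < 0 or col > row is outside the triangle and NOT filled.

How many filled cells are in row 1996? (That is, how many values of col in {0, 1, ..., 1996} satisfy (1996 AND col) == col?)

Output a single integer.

Answer: 128

Derivation:
1996 in binary = 11111001100
popcount(1996) = number of 1-bits in 11111001100 = 7
A col c satisfies (1996 AND c) == c iff every set bit of c is also set in 1996; each of the 7 set bits of 1996 can independently be on or off in c.
count = 2^7 = 128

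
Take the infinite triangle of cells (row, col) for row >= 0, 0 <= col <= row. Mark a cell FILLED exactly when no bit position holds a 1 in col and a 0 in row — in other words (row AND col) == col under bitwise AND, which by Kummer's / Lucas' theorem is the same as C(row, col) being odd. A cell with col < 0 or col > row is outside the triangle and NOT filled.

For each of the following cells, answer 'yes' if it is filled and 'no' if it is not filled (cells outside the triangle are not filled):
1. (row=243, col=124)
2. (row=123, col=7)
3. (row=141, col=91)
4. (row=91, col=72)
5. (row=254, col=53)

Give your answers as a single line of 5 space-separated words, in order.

(243,124): row=0b11110011, col=0b1111100, row AND col = 0b1110000 = 112; 112 != 124 -> empty
(123,7): row=0b1111011, col=0b111, row AND col = 0b11 = 3; 3 != 7 -> empty
(141,91): row=0b10001101, col=0b1011011, row AND col = 0b1001 = 9; 9 != 91 -> empty
(91,72): row=0b1011011, col=0b1001000, row AND col = 0b1001000 = 72; 72 == 72 -> filled
(254,53): row=0b11111110, col=0b110101, row AND col = 0b110100 = 52; 52 != 53 -> empty

Answer: no no no yes no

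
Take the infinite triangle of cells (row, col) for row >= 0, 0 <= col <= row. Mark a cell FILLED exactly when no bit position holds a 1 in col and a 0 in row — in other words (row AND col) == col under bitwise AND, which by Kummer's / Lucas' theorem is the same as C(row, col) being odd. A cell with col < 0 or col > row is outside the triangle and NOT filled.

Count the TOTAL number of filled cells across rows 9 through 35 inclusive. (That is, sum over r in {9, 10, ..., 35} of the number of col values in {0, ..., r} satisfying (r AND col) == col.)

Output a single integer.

Answer: 232

Derivation:
r9=1001 pc2: +4 =4
r10=1010 pc2: +4 =8
r11=1011 pc3: +8 =16
r12=1100 pc2: +4 =20
r13=1101 pc3: +8 =28
r14=1110 pc3: +8 =36
r15=1111 pc4: +16 =52
r16=10000 pc1: +2 =54
r17=10001 pc2: +4 =58
r18=10010 pc2: +4 =62
r19=10011 pc3: +8 =70
r20=10100 pc2: +4 =74
r21=10101 pc3: +8 =82
r22=10110 pc3: +8 =90
r23=10111 pc4: +16 =106
r24=11000 pc2: +4 =110
r25=11001 pc3: +8 =118
r26=11010 pc3: +8 =126
r27=11011 pc4: +16 =142
r28=11100 pc3: +8 =150
r29=11101 pc4: +16 =166
r30=11110 pc4: +16 =182
r31=11111 pc5: +32 =214
r32=100000 pc1: +2 =216
r33=100001 pc2: +4 =220
r34=100010 pc2: +4 =224
r35=100011 pc3: +8 =232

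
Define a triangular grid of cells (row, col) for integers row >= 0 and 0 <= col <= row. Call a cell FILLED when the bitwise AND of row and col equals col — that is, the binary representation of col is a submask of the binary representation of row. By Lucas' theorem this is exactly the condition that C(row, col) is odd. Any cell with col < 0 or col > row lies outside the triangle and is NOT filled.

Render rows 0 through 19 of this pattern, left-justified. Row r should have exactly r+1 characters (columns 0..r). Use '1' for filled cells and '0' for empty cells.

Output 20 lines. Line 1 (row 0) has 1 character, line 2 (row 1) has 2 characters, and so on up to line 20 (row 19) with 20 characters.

Answer: 1
11
101
1111
10001
110011
1010101
11111111
100000001
1100000011
10100000101
111100001111
1000100010001
11001100110011
101010101010101
1111111111111111
10000000000000001
110000000000000011
1010000000000000101
11110000000000001111

Derivation:
r0=0: 1
r1=1: 11
r2=10: 101
r3=11: 1111
r4=100: 10001
r5=101: 110011
r6=110: 1010101
r7=111: 11111111
r8=1000: 100000001
r9=1001: 1100000011
r10=1010: 10100000101
r11=1011: 111100001111
r12=1100: 1000100010001
r13=1101: 11001100110011
r14=1110: 101010101010101
r15=1111: 1111111111111111
r16=10000: 10000000000000001
r17=10001: 110000000000000011
r18=10010: 1010000000000000101
r19=10011: 11110000000000001111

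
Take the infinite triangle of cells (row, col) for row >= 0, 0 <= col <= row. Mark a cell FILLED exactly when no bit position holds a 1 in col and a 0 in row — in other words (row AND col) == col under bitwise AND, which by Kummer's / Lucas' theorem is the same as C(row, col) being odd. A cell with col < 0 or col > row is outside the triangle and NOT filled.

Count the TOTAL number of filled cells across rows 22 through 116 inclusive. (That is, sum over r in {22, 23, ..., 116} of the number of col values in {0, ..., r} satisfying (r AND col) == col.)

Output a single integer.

r22=10110 pc3: +8 =8
r23=10111 pc4: +16 =24
r24=11000 pc2: +4 =28
r25=11001 pc3: +8 =36
r26=11010 pc3: +8 =44
r27=11011 pc4: +16 =60
r28=11100 pc3: +8 =68
r29=11101 pc4: +16 =84
r30=11110 pc4: +16 =100
r31=11111 pc5: +32 =132
r32=100000 pc1: +2 =134
r33=100001 pc2: +4 =138
r34=100010 pc2: +4 =142
r35=100011 pc3: +8 =150
r36=100100 pc2: +4 =154
r37=100101 pc3: +8 =162
r38=100110 pc3: +8 =170
r39=100111 pc4: +16 =186
r40=101000 pc2: +4 =190
r41=101001 pc3: +8 =198
r42=101010 pc3: +8 =206
r43=101011 pc4: +16 =222
r44=101100 pc3: +8 =230
r45=101101 pc4: +16 =246
r46=101110 pc4: +16 =262
r47=101111 pc5: +32 =294
r48=110000 pc2: +4 =298
r49=110001 pc3: +8 =306
r50=110010 pc3: +8 =314
r51=110011 pc4: +16 =330
r52=110100 pc3: +8 =338
r53=110101 pc4: +16 =354
r54=110110 pc4: +16 =370
r55=110111 pc5: +32 =402
r56=111000 pc3: +8 =410
r57=111001 pc4: +16 =426
r58=111010 pc4: +16 =442
r59=111011 pc5: +32 =474
r60=111100 pc4: +16 =490
r61=111101 pc5: +32 =522
r62=111110 pc5: +32 =554
r63=111111 pc6: +64 =618
r64=1000000 pc1: +2 =620
r65=1000001 pc2: +4 =624
r66=1000010 pc2: +4 =628
r67=1000011 pc3: +8 =636
r68=1000100 pc2: +4 =640
r69=1000101 pc3: +8 =648
r70=1000110 pc3: +8 =656
r71=1000111 pc4: +16 =672
r72=1001000 pc2: +4 =676
r73=1001001 pc3: +8 =684
r74=1001010 pc3: +8 =692
r75=1001011 pc4: +16 =708
r76=1001100 pc3: +8 =716
r77=1001101 pc4: +16 =732
r78=1001110 pc4: +16 =748
r79=1001111 pc5: +32 =780
r80=1010000 pc2: +4 =784
r81=1010001 pc3: +8 =792
r82=1010010 pc3: +8 =800
r83=1010011 pc4: +16 =816
r84=1010100 pc3: +8 =824
r85=1010101 pc4: +16 =840
r86=1010110 pc4: +16 =856
r87=1010111 pc5: +32 =888
r88=1011000 pc3: +8 =896
r89=1011001 pc4: +16 =912
r90=1011010 pc4: +16 =928
r91=1011011 pc5: +32 =960
r92=1011100 pc4: +16 =976
r93=1011101 pc5: +32 =1008
r94=1011110 pc5: +32 =1040
r95=1011111 pc6: +64 =1104
r96=1100000 pc2: +4 =1108
r97=1100001 pc3: +8 =1116
r98=1100010 pc3: +8 =1124
r99=1100011 pc4: +16 =1140
r100=1100100 pc3: +8 =1148
r101=1100101 pc4: +16 =1164
r102=1100110 pc4: +16 =1180
r103=1100111 pc5: +32 =1212
r104=1101000 pc3: +8 =1220
r105=1101001 pc4: +16 =1236
r106=1101010 pc4: +16 =1252
r107=1101011 pc5: +32 =1284
r108=1101100 pc4: +16 =1300
r109=1101101 pc5: +32 =1332
r110=1101110 pc5: +32 =1364
r111=1101111 pc6: +64 =1428
r112=1110000 pc3: +8 =1436
r113=1110001 pc4: +16 =1452
r114=1110010 pc4: +16 =1468
r115=1110011 pc5: +32 =1500
r116=1110100 pc4: +16 =1516

Answer: 1516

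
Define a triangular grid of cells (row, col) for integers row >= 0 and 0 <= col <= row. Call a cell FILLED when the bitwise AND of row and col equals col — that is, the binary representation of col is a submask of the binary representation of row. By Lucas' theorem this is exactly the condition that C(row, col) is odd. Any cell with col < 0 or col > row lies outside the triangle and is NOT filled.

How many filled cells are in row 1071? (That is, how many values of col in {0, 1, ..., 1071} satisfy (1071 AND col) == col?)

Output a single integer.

Answer: 64

Derivation:
1071 in binary = 10000101111
popcount(1071) = number of 1-bits in 10000101111 = 6
A col c satisfies (1071 AND c) == c iff every set bit of c is also set in 1071; each of the 6 set bits of 1071 can independently be on or off in c.
count = 2^6 = 64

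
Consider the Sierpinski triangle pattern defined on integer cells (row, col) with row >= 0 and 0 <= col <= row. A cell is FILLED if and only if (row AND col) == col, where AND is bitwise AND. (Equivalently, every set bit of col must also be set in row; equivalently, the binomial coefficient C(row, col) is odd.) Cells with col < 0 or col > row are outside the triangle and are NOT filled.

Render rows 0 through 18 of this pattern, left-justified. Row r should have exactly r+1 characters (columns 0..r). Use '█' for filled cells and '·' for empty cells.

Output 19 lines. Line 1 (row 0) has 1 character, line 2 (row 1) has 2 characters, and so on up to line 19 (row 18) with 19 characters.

Answer: █
██
█·█
████
█···█
██··██
█·█·█·█
████████
█·······█
██······██
█·█·····█·█
████····████
█···█···█···█
██··██··██··██
█·█·█·█·█·█·█·█
████████████████
█···············█
██··············██
█·█·············█·█

Derivation:
r0=0: █
r1=1: ██
r2=10: █·█
r3=11: ████
r4=100: █···█
r5=101: ██··██
r6=110: █·█·█·█
r7=111: ████████
r8=1000: █·······█
r9=1001: ██······██
r10=1010: █·█·····█·█
r11=1011: ████····████
r12=1100: █···█···█···█
r13=1101: ██··██··██··██
r14=1110: █·█·█·█·█·█·█·█
r15=1111: ████████████████
r16=10000: █···············█
r17=10001: ██··············██
r18=10010: █·█·············█·█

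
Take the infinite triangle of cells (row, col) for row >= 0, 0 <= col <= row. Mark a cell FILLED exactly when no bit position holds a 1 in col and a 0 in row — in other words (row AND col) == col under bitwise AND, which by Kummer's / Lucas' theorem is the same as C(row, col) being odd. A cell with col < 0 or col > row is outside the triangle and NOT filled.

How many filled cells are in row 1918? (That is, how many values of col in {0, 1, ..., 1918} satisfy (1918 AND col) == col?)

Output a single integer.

1918 in binary = 11101111110
popcount(1918) = number of 1-bits in 11101111110 = 9
A col c satisfies (1918 AND c) == c iff every set bit of c is also set in 1918; each of the 9 set bits of 1918 can independently be on or off in c.
count = 2^9 = 512

Answer: 512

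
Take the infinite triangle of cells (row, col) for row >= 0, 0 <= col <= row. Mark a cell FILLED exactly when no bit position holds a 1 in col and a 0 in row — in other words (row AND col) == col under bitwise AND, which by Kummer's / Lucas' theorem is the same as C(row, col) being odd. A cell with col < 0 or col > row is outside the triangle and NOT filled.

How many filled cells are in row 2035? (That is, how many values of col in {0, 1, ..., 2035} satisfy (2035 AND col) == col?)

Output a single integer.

2035 in binary = 11111110011
popcount(2035) = number of 1-bits in 11111110011 = 9
A col c satisfies (2035 AND c) == c iff every set bit of c is also set in 2035; each of the 9 set bits of 2035 can independently be on or off in c.
count = 2^9 = 512

Answer: 512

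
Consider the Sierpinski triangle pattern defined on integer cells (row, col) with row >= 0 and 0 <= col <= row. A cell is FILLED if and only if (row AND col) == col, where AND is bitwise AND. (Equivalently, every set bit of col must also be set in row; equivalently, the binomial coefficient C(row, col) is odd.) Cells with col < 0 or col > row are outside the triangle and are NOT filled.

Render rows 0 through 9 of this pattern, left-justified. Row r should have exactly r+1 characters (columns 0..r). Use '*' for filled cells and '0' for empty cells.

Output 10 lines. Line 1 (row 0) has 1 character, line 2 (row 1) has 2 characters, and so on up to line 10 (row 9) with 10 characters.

Answer: *
**
*0*
****
*000*
**00**
*0*0*0*
********
*0000000*
**000000**

Derivation:
r0=0: *
r1=1: **
r2=10: *0*
r3=11: ****
r4=100: *000*
r5=101: **00**
r6=110: *0*0*0*
r7=111: ********
r8=1000: *0000000*
r9=1001: **000000**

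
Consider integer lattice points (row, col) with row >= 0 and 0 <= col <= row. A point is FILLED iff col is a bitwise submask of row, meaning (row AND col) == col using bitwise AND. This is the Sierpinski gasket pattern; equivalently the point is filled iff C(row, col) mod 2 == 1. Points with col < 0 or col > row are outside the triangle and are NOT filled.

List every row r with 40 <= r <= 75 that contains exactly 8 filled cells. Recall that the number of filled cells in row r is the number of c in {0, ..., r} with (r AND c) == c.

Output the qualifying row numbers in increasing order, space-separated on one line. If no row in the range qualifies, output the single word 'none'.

Row r has 2^popcount(r) filled cells, so we need popcount(r) = log2(8) = 3.
Scan r = 40..75 and keep those with exactly 3 one-bits:
r=40=101000 popcount=2 -> skip
r=41=101001 popcount=3 -> KEEP
r=42=101010 popcount=3 -> KEEP
r=43=101011 popcount=4 -> skip
r=44=101100 popcount=3 -> KEEP
r=45=101101 popcount=4 -> skip
r=46=101110 popcount=4 -> skip
r=47=101111 popcount=5 -> skip
r=48=110000 popcount=2 -> skip
r=49=110001 popcount=3 -> KEEP
r=50=110010 popcount=3 -> KEEP
r=51=110011 popcount=4 -> skip
r=52=110100 popcount=3 -> KEEP
r=53=110101 popcount=4 -> skip
r=54=110110 popcount=4 -> skip
r=55=110111 popcount=5 -> skip
r=56=111000 popcount=3 -> KEEP
r=57=111001 popcount=4 -> skip
r=58=111010 popcount=4 -> skip
r=59=111011 popcount=5 -> skip
r=60=111100 popcount=4 -> skip
r=61=111101 popcount=5 -> skip
r=62=111110 popcount=5 -> skip
r=63=111111 popcount=6 -> skip
r=64=1000000 popcount=1 -> skip
r=65=1000001 popcount=2 -> skip
r=66=1000010 popcount=2 -> skip
r=67=1000011 popcount=3 -> KEEP
r=68=1000100 popcount=2 -> skip
r=69=1000101 popcount=3 -> KEEP
r=70=1000110 popcount=3 -> KEEP
r=71=1000111 popcount=4 -> skip
r=72=1001000 popcount=2 -> skip
r=73=1001001 popcount=3 -> KEEP
r=74=1001010 popcount=3 -> KEEP
r=75=1001011 popcount=4 -> skip
Kept rows: 41 42 44 49 50 52 56 67 69 70 73 74

Answer: 41 42 44 49 50 52 56 67 69 70 73 74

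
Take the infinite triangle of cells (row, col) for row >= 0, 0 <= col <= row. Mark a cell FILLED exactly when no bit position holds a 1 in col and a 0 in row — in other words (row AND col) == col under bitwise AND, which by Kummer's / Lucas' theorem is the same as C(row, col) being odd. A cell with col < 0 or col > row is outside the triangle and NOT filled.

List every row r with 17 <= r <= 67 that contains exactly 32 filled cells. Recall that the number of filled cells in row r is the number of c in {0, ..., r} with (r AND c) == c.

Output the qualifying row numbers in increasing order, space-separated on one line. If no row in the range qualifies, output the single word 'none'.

Row r has 2^popcount(r) filled cells, so we need popcount(r) = log2(32) = 5.
Scan r = 17..67 and keep those with exactly 5 one-bits:
r=17=10001 popcount=2 -> skip
r=18=10010 popcount=2 -> skip
r=19=10011 popcount=3 -> skip
r=20=10100 popcount=2 -> skip
r=21=10101 popcount=3 -> skip
r=22=10110 popcount=3 -> skip
r=23=10111 popcount=4 -> skip
r=24=11000 popcount=2 -> skip
r=25=11001 popcount=3 -> skip
r=26=11010 popcount=3 -> skip
r=27=11011 popcount=4 -> skip
r=28=11100 popcount=3 -> skip
r=29=11101 popcount=4 -> skip
r=30=11110 popcount=4 -> skip
r=31=11111 popcount=5 -> KEEP
r=32=100000 popcount=1 -> skip
r=33=100001 popcount=2 -> skip
r=34=100010 popcount=2 -> skip
r=35=100011 popcount=3 -> skip
r=36=100100 popcount=2 -> skip
r=37=100101 popcount=3 -> skip
r=38=100110 popcount=3 -> skip
r=39=100111 popcount=4 -> skip
r=40=101000 popcount=2 -> skip
r=41=101001 popcount=3 -> skip
r=42=101010 popcount=3 -> skip
r=43=101011 popcount=4 -> skip
r=44=101100 popcount=3 -> skip
r=45=101101 popcount=4 -> skip
r=46=101110 popcount=4 -> skip
r=47=101111 popcount=5 -> KEEP
r=48=110000 popcount=2 -> skip
r=49=110001 popcount=3 -> skip
r=50=110010 popcount=3 -> skip
r=51=110011 popcount=4 -> skip
r=52=110100 popcount=3 -> skip
r=53=110101 popcount=4 -> skip
r=54=110110 popcount=4 -> skip
r=55=110111 popcount=5 -> KEEP
r=56=111000 popcount=3 -> skip
r=57=111001 popcount=4 -> skip
r=58=111010 popcount=4 -> skip
r=59=111011 popcount=5 -> KEEP
r=60=111100 popcount=4 -> skip
r=61=111101 popcount=5 -> KEEP
r=62=111110 popcount=5 -> KEEP
r=63=111111 popcount=6 -> skip
r=64=1000000 popcount=1 -> skip
r=65=1000001 popcount=2 -> skip
r=66=1000010 popcount=2 -> skip
r=67=1000011 popcount=3 -> skip
Kept rows: 31 47 55 59 61 62

Answer: 31 47 55 59 61 62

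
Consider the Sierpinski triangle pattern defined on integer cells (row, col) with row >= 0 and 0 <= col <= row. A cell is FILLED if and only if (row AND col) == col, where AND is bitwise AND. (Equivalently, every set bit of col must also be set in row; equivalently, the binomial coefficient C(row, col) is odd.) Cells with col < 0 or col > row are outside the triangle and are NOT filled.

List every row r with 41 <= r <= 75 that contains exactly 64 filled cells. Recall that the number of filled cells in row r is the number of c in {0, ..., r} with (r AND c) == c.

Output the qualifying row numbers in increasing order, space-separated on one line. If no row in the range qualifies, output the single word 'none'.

Answer: 63

Derivation:
Row r has 2^popcount(r) filled cells, so we need popcount(r) = log2(64) = 6.
Scan r = 41..75 and keep those with exactly 6 one-bits:
r=41=101001 popcount=3 -> skip
r=42=101010 popcount=3 -> skip
r=43=101011 popcount=4 -> skip
r=44=101100 popcount=3 -> skip
r=45=101101 popcount=4 -> skip
r=46=101110 popcount=4 -> skip
r=47=101111 popcount=5 -> skip
r=48=110000 popcount=2 -> skip
r=49=110001 popcount=3 -> skip
r=50=110010 popcount=3 -> skip
r=51=110011 popcount=4 -> skip
r=52=110100 popcount=3 -> skip
r=53=110101 popcount=4 -> skip
r=54=110110 popcount=4 -> skip
r=55=110111 popcount=5 -> skip
r=56=111000 popcount=3 -> skip
r=57=111001 popcount=4 -> skip
r=58=111010 popcount=4 -> skip
r=59=111011 popcount=5 -> skip
r=60=111100 popcount=4 -> skip
r=61=111101 popcount=5 -> skip
r=62=111110 popcount=5 -> skip
r=63=111111 popcount=6 -> KEEP
r=64=1000000 popcount=1 -> skip
r=65=1000001 popcount=2 -> skip
r=66=1000010 popcount=2 -> skip
r=67=1000011 popcount=3 -> skip
r=68=1000100 popcount=2 -> skip
r=69=1000101 popcount=3 -> skip
r=70=1000110 popcount=3 -> skip
r=71=1000111 popcount=4 -> skip
r=72=1001000 popcount=2 -> skip
r=73=1001001 popcount=3 -> skip
r=74=1001010 popcount=3 -> skip
r=75=1001011 popcount=4 -> skip
Kept rows: 63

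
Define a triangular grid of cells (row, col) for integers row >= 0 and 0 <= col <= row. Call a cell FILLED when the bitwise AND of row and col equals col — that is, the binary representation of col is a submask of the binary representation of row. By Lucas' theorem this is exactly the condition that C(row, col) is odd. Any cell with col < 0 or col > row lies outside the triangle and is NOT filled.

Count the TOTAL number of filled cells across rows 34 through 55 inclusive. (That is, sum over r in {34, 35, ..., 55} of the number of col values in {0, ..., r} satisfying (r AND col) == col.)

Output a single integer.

Answer: 264

Derivation:
r34=100010 pc2: +4 =4
r35=100011 pc3: +8 =12
r36=100100 pc2: +4 =16
r37=100101 pc3: +8 =24
r38=100110 pc3: +8 =32
r39=100111 pc4: +16 =48
r40=101000 pc2: +4 =52
r41=101001 pc3: +8 =60
r42=101010 pc3: +8 =68
r43=101011 pc4: +16 =84
r44=101100 pc3: +8 =92
r45=101101 pc4: +16 =108
r46=101110 pc4: +16 =124
r47=101111 pc5: +32 =156
r48=110000 pc2: +4 =160
r49=110001 pc3: +8 =168
r50=110010 pc3: +8 =176
r51=110011 pc4: +16 =192
r52=110100 pc3: +8 =200
r53=110101 pc4: +16 =216
r54=110110 pc4: +16 =232
r55=110111 pc5: +32 =264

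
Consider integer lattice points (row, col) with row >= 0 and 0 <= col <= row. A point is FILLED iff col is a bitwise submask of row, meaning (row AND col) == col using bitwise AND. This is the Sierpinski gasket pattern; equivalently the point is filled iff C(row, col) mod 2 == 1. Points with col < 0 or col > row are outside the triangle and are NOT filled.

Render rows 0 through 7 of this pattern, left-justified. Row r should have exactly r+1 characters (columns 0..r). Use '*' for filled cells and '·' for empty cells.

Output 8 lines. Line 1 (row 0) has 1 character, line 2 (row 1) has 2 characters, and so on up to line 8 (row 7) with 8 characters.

r0=0: *
r1=1: **
r2=10: *·*
r3=11: ****
r4=100: *···*
r5=101: **··**
r6=110: *·*·*·*
r7=111: ********

Answer: *
**
*·*
****
*···*
**··**
*·*·*·*
********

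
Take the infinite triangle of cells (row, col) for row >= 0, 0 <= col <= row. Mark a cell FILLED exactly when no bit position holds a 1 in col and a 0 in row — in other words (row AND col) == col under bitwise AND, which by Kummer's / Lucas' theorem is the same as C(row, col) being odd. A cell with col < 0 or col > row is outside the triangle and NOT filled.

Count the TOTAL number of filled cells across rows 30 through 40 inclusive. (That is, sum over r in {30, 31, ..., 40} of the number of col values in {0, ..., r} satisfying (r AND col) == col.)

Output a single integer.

Answer: 106

Derivation:
r30=11110 pc4: +16 =16
r31=11111 pc5: +32 =48
r32=100000 pc1: +2 =50
r33=100001 pc2: +4 =54
r34=100010 pc2: +4 =58
r35=100011 pc3: +8 =66
r36=100100 pc2: +4 =70
r37=100101 pc3: +8 =78
r38=100110 pc3: +8 =86
r39=100111 pc4: +16 =102
r40=101000 pc2: +4 =106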